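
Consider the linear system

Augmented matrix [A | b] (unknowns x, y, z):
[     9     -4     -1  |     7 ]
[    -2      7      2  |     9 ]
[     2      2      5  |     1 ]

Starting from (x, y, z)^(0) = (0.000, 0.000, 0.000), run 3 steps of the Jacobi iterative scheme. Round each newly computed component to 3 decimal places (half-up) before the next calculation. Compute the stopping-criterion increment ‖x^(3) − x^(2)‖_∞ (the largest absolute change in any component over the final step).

0.406

Iteration 1:
  x = (7 - (-4)·0.000 - (-1)·0.000) / (9) = 0.778
  y = (9 - (-2)·0.000 - (2)·0.000) / (7) = 1.286
  z = (1 - (2)·0.000 - (2)·0.000) / (5) = 0.200
Iteration 2:
  x = (7 - (-4)·1.286 - (-1)·0.200) / (9) = 1.372
  y = (9 - (-2)·0.778 - (2)·0.200) / (7) = 1.451
  z = (1 - (2)·0.778 - (2)·1.286) / (5) = -0.626
Iteration 3:
  x = (7 - (-4)·1.451 - (-1)·-0.626) / (9) = 1.353
  y = (9 - (-2)·1.372 - (2)·-0.626) / (7) = 1.857
  z = (1 - (2)·1.372 - (2)·1.451) / (5) = -0.929
Change: (-0.019, 0.406, -0.303) → max |·| = 0.406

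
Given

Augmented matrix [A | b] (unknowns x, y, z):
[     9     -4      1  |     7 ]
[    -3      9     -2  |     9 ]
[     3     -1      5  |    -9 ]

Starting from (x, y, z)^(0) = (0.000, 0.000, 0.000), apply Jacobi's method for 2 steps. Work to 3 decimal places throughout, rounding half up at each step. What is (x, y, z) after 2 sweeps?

Iteration 1:
  x = (7 - (-4)·0.000 - (1)·0.000) / (9) = 0.778
  y = (9 - (-3)·0.000 - (-2)·0.000) / (9) = 1.000
  z = (-9 - (3)·0.000 - (-1)·0.000) / (5) = -1.800
Iteration 2:
  x = (7 - (-4)·1.000 - (1)·-1.800) / (9) = 1.422
  y = (9 - (-3)·0.778 - (-2)·-1.800) / (9) = 0.859
  z = (-9 - (3)·0.778 - (-1)·1.000) / (5) = -2.067

(1.422, 0.859, -2.067)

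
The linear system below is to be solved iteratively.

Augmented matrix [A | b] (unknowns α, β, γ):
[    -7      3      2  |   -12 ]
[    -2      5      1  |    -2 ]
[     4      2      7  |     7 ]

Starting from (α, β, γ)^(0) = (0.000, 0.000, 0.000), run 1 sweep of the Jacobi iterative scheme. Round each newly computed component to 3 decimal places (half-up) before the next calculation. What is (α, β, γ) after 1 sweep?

(1.714, -0.400, 1.000)

Iteration 1:
  α = (-12 - (3)·0.000 - (2)·0.000) / (-7) = 1.714
  β = (-2 - (-2)·0.000 - (1)·0.000) / (5) = -0.400
  γ = (7 - (4)·0.000 - (2)·0.000) / (7) = 1.000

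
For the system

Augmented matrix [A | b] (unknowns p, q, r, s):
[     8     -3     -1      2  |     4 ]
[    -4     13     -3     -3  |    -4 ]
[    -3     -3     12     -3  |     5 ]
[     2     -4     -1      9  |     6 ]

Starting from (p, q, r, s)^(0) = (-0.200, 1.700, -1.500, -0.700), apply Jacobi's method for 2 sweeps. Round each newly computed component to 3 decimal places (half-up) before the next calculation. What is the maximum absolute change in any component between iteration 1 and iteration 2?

Iteration 1:
  p = (4 - (-3)·1.700 - (-1)·-1.500 - (2)·-0.700) / (8) = 1.125
  q = (-4 - (-4)·-0.200 - (-3)·-1.500 - (-3)·-0.700) / (13) = -0.877
  r = (5 - (-3)·-0.200 - (-3)·1.700 - (-3)·-0.700) / (12) = 0.617
  s = (6 - (2)·-0.200 - (-4)·1.700 - (-1)·-1.500) / (9) = 1.300
Iteration 2:
  p = (4 - (-3)·-0.877 - (-1)·0.617 - (2)·1.300) / (8) = -0.077
  q = (-4 - (-4)·1.125 - (-3)·0.617 - (-3)·1.300) / (13) = 0.481
  r = (5 - (-3)·1.125 - (-3)·-0.877 - (-3)·1.300) / (12) = 0.804
  s = (6 - (2)·1.125 - (-4)·-0.877 - (-1)·0.617) / (9) = 0.095
Change: (-1.202, 1.358, 0.187, -1.205) → max |·| = 1.358

1.358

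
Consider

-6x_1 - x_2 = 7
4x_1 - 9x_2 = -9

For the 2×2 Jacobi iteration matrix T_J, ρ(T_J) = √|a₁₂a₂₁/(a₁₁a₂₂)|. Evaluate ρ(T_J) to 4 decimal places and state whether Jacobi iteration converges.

0.2722

a₁₂a₂₁/(a₁₁a₂₂) = (-1)·(4) / ((-6)·(-9)) = -0.074074
ρ = √|-0.074074| = √0.074074 = 0.2722
ρ < 1, so Jacobi converges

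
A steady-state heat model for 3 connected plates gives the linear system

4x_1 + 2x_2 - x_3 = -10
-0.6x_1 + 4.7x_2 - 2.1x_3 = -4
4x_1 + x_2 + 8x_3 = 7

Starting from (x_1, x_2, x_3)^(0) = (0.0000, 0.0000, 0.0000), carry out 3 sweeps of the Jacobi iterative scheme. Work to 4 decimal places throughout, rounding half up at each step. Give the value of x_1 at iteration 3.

Iteration 1:
  x_1 = (-10 - (2)·0.0000 - (-1)·0.0000) / (4) = -2.5000
  x_2 = (-4 - (-0.6)·0.0000 - (-2.1)·0.0000) / (4.7) = -0.8511
  x_3 = (7 - (4)·0.0000 - (1)·0.0000) / (8) = 0.8750
Iteration 2:
  x_1 = (-10 - (2)·-0.8511 - (-1)·0.8750) / (4) = -1.8557
  x_2 = (-4 - (-0.6)·-2.5000 - (-2.1)·0.8750) / (4.7) = -0.7793
  x_3 = (7 - (4)·-2.5000 - (1)·-0.8511) / (8) = 2.2314
Iteration 3:
  x_1 = (-10 - (2)·-0.7793 - (-1)·2.2314) / (4) = -1.5525
  x_2 = (-4 - (-0.6)·-1.8557 - (-2.1)·2.2314) / (4.7) = -0.0910
  x_3 = (7 - (4)·-1.8557 - (1)·-0.7793) / (8) = 1.9003

-1.5525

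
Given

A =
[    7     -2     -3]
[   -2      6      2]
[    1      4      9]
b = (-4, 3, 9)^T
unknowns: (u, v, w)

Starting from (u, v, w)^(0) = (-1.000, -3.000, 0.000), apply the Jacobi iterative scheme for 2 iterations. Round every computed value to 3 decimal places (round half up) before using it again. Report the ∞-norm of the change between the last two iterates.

1.953

Iteration 1:
  u = (-4 - (-2)·-3.000 - (-3)·0.000) / (7) = -1.429
  v = (3 - (-2)·-1.000 - (2)·0.000) / (6) = 0.167
  w = (9 - (1)·-1.000 - (4)·-3.000) / (9) = 2.444
Iteration 2:
  u = (-4 - (-2)·0.167 - (-3)·2.444) / (7) = 0.524
  v = (3 - (-2)·-1.429 - (2)·2.444) / (6) = -0.791
  w = (9 - (1)·-1.429 - (4)·0.167) / (9) = 1.085
Change: (1.953, -0.958, -1.359) → max |·| = 1.953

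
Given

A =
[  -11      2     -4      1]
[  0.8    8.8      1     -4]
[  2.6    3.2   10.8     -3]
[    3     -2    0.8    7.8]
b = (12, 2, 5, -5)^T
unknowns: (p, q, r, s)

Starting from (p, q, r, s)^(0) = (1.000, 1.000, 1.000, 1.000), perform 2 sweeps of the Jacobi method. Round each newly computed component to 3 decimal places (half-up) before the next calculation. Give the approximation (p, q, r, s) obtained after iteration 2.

Iteration 1:
  p = (12 - (2)·1.000 - (-4)·1.000 - (1)·1.000) / (-11) = -1.182
  q = (2 - (0.8)·1.000 - (1)·1.000 - (-4)·1.000) / (8.8) = 0.477
  r = (5 - (2.6)·1.000 - (3.2)·1.000 - (-3)·1.000) / (10.8) = 0.204
  s = (-5 - (3)·1.000 - (-2)·1.000 - (0.8)·1.000) / (7.8) = -0.872
Iteration 2:
  p = (12 - (2)·0.477 - (-4)·0.204 - (1)·-0.872) / (-11) = -1.158
  q = (2 - (0.8)·-1.182 - (1)·0.204 - (-4)·-0.872) / (8.8) = -0.085
  r = (5 - (2.6)·-1.182 - (3.2)·0.477 - (-3)·-0.872) / (10.8) = 0.364
  s = (-5 - (3)·-1.182 - (-2)·0.477 - (0.8)·0.204) / (7.8) = -0.085

(-1.158, -0.085, 0.364, -0.085)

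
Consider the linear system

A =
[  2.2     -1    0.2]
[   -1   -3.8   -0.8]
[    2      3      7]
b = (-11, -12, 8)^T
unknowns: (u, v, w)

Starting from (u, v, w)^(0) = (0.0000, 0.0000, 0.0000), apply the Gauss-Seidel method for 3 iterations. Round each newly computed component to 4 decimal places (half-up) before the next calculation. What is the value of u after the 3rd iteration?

-3.2990

Iteration 1:
  u = (-11 - (-1)·0.0000 - (0.2)·0.0000) / (2.2) = -5.0000
  v = (-12 - (-1)·-5.0000 - (-0.8)·0.0000) / (-3.8) = 4.4737
  w = (8 - (2)·-5.0000 - (3)·4.4737) / (7) = 0.6541
Iteration 2:
  u = (-11 - (-1)·4.4737 - (0.2)·0.6541) / (2.2) = -3.0260
  v = (-12 - (-1)·-3.0260 - (-0.8)·0.6541) / (-3.8) = 3.8165
  w = (8 - (2)·-3.0260 - (3)·3.8165) / (7) = 0.3718
Iteration 3:
  u = (-11 - (-1)·3.8165 - (0.2)·0.3718) / (2.2) = -3.2990
  v = (-12 - (-1)·-3.2990 - (-0.8)·0.3718) / (-3.8) = 3.9478
  w = (8 - (2)·-3.2990 - (3)·3.9478) / (7) = 0.3935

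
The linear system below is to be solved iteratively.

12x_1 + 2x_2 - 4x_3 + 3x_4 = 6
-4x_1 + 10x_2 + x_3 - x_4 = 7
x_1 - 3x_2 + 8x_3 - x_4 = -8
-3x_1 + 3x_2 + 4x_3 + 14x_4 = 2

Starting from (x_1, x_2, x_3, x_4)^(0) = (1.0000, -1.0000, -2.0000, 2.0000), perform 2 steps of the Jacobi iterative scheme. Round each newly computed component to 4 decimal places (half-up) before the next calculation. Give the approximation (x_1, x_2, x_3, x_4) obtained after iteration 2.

Iteration 1:
  x_1 = (6 - (2)·-1.0000 - (-4)·-2.0000 - (3)·2.0000) / (12) = -0.5000
  x_2 = (7 - (-4)·1.0000 - (1)·-2.0000 - (-1)·2.0000) / (10) = 1.5000
  x_3 = (-8 - (1)·1.0000 - (-3)·-1.0000 - (-1)·2.0000) / (8) = -1.2500
  x_4 = (2 - (-3)·1.0000 - (3)·-1.0000 - (4)·-2.0000) / (14) = 1.1429
Iteration 2:
  x_1 = (6 - (2)·1.5000 - (-4)·-1.2500 - (3)·1.1429) / (12) = -0.4524
  x_2 = (7 - (-4)·-0.5000 - (1)·-1.2500 - (-1)·1.1429) / (10) = 0.7393
  x_3 = (-8 - (1)·-0.5000 - (-3)·1.5000 - (-1)·1.1429) / (8) = -0.2321
  x_4 = (2 - (-3)·-0.5000 - (3)·1.5000 - (4)·-1.2500) / (14) = 0.0714

(-0.4524, 0.7393, -0.2321, 0.0714)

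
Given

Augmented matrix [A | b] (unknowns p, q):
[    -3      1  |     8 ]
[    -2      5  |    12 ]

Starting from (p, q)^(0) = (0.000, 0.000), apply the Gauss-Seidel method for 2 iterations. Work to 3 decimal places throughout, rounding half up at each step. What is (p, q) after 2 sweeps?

(-2.222, 1.511)

Iteration 1:
  p = (8 - (1)·0.000) / (-3) = -2.667
  q = (12 - (-2)·-2.667) / (5) = 1.333
Iteration 2:
  p = (8 - (1)·1.333) / (-3) = -2.222
  q = (12 - (-2)·-2.222) / (5) = 1.511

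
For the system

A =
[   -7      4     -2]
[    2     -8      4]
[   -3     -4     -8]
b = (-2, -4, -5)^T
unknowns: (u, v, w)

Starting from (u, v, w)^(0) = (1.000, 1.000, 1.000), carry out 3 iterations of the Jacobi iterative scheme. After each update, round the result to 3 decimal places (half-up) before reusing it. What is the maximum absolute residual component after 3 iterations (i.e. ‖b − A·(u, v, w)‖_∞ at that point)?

Iteration 1:
  u = (-2 - (4)·1.000 - (-2)·1.000) / (-7) = 0.571
  v = (-4 - (2)·1.000 - (4)·1.000) / (-8) = 1.250
  w = (-5 - (-3)·1.000 - (-4)·1.000) / (-8) = -0.250
Iteration 2:
  u = (-2 - (4)·1.250 - (-2)·-0.250) / (-7) = 1.071
  v = (-4 - (2)·0.571 - (4)·-0.250) / (-8) = 0.518
  w = (-5 - (-3)·0.571 - (-4)·1.250) / (-8) = -0.214
Iteration 3:
  u = (-2 - (4)·0.518 - (-2)·-0.214) / (-7) = 0.643
  v = (-4 - (2)·1.071 - (4)·-0.214) / (-8) = 0.661
  w = (-5 - (-3)·1.071 - (-4)·0.518) / (-8) = -0.036
Residual b − A·x = (-0.215, 0.146, -0.715); ∞-norm = 0.715

0.715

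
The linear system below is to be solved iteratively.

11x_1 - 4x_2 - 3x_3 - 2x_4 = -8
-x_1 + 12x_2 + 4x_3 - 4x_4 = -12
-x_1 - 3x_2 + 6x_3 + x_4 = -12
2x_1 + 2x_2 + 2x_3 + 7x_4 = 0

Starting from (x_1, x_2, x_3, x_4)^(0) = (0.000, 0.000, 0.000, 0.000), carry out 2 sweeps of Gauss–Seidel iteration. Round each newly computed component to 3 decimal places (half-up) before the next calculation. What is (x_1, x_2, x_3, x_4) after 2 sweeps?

(-1.606, 0.173, -2.393, 1.093)

Iteration 1:
  x_1 = (-8 - (-4)·0.000 - (-3)·0.000 - (-2)·0.000) / (11) = -0.727
  x_2 = (-12 - (-1)·-0.727 - (4)·0.000 - (-4)·0.000) / (12) = -1.061
  x_3 = (-12 - (-1)·-0.727 - (-3)·-1.061 - (1)·0.000) / (6) = -2.652
  x_4 = (0 - (2)·-0.727 - (2)·-1.061 - (2)·-2.652) / (7) = 1.269
Iteration 2:
  x_1 = (-8 - (-4)·-1.061 - (-3)·-2.652 - (-2)·1.269) / (11) = -1.606
  x_2 = (-12 - (-1)·-1.606 - (4)·-2.652 - (-4)·1.269) / (12) = 0.173
  x_3 = (-12 - (-1)·-1.606 - (-3)·0.173 - (1)·1.269) / (6) = -2.393
  x_4 = (0 - (2)·-1.606 - (2)·0.173 - (2)·-2.393) / (7) = 1.093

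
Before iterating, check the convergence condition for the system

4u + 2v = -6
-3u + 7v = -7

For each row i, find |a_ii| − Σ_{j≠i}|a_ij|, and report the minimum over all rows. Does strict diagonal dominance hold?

2

row 1: |4| − (2) = 2
row 2: |7| − (3) = 4
minimum over rows = 2 → strictly diagonally dominant (convergence guaranteed)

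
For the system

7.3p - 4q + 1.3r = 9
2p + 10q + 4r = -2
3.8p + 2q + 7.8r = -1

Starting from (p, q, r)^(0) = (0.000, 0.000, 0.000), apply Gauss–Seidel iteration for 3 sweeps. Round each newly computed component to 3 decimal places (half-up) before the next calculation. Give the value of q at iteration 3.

Iteration 1:
  p = (9 - (-4)·0.000 - (1.3)·0.000) / (7.3) = 1.233
  q = (-2 - (2)·1.233 - (4)·0.000) / (10) = -0.447
  r = (-1 - (3.8)·1.233 - (2)·-0.447) / (7.8) = -0.614
Iteration 2:
  p = (9 - (-4)·-0.447 - (1.3)·-0.614) / (7.3) = 1.097
  q = (-2 - (2)·1.097 - (4)·-0.614) / (10) = -0.174
  r = (-1 - (3.8)·1.097 - (2)·-0.174) / (7.8) = -0.618
Iteration 3:
  p = (9 - (-4)·-0.174 - (1.3)·-0.618) / (7.3) = 1.248
  q = (-2 - (2)·1.248 - (4)·-0.618) / (10) = -0.202
  r = (-1 - (3.8)·1.248 - (2)·-0.202) / (7.8) = -0.684

-0.202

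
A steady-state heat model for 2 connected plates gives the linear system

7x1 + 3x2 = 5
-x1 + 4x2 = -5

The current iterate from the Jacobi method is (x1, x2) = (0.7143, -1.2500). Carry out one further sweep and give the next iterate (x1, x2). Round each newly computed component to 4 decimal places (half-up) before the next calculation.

One sweep:
  x1 = (5 - (3)·-1.2500) / (7) = 1.2500
  x2 = (-5 - (-1)·0.7143) / (4) = -1.0714

(1.2500, -1.0714)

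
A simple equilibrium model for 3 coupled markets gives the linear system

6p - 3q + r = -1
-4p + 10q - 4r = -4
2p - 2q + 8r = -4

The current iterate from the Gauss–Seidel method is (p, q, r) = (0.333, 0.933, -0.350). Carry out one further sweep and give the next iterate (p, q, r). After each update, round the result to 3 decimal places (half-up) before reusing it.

(0.358, -0.397, -0.689)

One sweep:
  p = (-1 - (-3)·0.933 - (1)·-0.350) / (6) = 0.358
  q = (-4 - (-4)·0.358 - (-4)·-0.350) / (10) = -0.397
  r = (-4 - (2)·0.358 - (-2)·-0.397) / (8) = -0.689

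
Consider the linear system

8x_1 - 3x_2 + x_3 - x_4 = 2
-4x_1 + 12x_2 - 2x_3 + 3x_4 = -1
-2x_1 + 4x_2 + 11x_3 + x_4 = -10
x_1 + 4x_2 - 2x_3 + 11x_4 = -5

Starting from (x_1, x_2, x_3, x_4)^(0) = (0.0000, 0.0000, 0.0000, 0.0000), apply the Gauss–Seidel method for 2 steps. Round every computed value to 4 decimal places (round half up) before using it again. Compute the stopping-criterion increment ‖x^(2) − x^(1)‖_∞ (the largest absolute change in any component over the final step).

Iteration 1:
  x_1 = (2 - (-3)·0.0000 - (1)·0.0000 - (-1)·0.0000) / (8) = 0.2500
  x_2 = (-1 - (-4)·0.2500 - (-2)·0.0000 - (3)·0.0000) / (12) = 0.0000
  x_3 = (-10 - (-2)·0.2500 - (4)·0.0000 - (1)·0.0000) / (11) = -0.8636
  x_4 = (-5 - (1)·0.2500 - (4)·0.0000 - (-2)·-0.8636) / (11) = -0.6343
Iteration 2:
  x_1 = (2 - (-3)·0.0000 - (1)·-0.8636 - (-1)·-0.6343) / (8) = 0.2787
  x_2 = (-1 - (-4)·0.2787 - (-2)·-0.8636 - (3)·-0.6343) / (12) = 0.0242
  x_3 = (-10 - (-2)·0.2787 - (4)·0.0242 - (1)·-0.6343) / (11) = -0.8096
  x_4 = (-5 - (1)·0.2787 - (4)·0.0242 - (-2)·-0.8096) / (11) = -0.6359
Change: (0.0287, 0.0242, 0.0540, -0.0016) → max |·| = 0.0540

0.0540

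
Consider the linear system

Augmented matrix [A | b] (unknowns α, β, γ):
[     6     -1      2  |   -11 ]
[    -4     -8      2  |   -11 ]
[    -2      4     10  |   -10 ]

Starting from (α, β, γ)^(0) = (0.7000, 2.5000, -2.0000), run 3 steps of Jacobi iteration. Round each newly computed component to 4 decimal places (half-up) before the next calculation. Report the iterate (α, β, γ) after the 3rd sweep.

(-1.1658, 1.5979, -1.7392)

Iteration 1:
  α = (-11 - (-1)·2.5000 - (2)·-2.0000) / (6) = -0.7500
  β = (-11 - (-4)·0.7000 - (2)·-2.0000) / (-8) = 0.5250
  γ = (-10 - (-2)·0.7000 - (4)·2.5000) / (10) = -1.8600
Iteration 2:
  α = (-11 - (-1)·0.5250 - (2)·-1.8600) / (6) = -1.1258
  β = (-11 - (-4)·-0.7500 - (2)·-1.8600) / (-8) = 1.2850
  γ = (-10 - (-2)·-0.7500 - (4)·0.5250) / (10) = -1.3600
Iteration 3:
  α = (-11 - (-1)·1.2850 - (2)·-1.3600) / (6) = -1.1658
  β = (-11 - (-4)·-1.1258 - (2)·-1.3600) / (-8) = 1.5979
  γ = (-10 - (-2)·-1.1258 - (4)·1.2850) / (10) = -1.7392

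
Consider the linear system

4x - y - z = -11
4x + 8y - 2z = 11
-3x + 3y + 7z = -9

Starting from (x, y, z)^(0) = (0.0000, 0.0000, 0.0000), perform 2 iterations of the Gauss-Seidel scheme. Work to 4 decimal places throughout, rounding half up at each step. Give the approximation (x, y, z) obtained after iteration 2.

(-2.9732, 1.9509, -3.3960)

Iteration 1:
  x = (-11 - (-1)·0.0000 - (-1)·0.0000) / (4) = -2.7500
  y = (11 - (4)·-2.7500 - (-2)·0.0000) / (8) = 2.7500
  z = (-9 - (-3)·-2.7500 - (3)·2.7500) / (7) = -3.6429
Iteration 2:
  x = (-11 - (-1)·2.7500 - (-1)·-3.6429) / (4) = -2.9732
  y = (11 - (4)·-2.9732 - (-2)·-3.6429) / (8) = 1.9509
  z = (-9 - (-3)·-2.9732 - (3)·1.9509) / (7) = -3.3960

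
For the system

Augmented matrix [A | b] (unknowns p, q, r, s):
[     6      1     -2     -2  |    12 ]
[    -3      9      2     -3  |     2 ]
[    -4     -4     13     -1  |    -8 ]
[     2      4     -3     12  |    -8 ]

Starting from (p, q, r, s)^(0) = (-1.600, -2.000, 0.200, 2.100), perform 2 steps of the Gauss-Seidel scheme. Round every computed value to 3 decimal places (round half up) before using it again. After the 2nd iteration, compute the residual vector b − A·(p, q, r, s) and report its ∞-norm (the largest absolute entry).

Iteration 1:
  p = (12 - (1)·-2.000 - (-2)·0.200 - (-2)·2.100) / (6) = 3.100
  q = (2 - (-3)·3.100 - (2)·0.200 - (-3)·2.100) / (9) = 1.911
  r = (-8 - (-4)·3.100 - (-4)·1.911 - (-1)·2.100) / (13) = 1.088
  s = (-8 - (2)·3.100 - (4)·1.911 - (-3)·1.088) / (12) = -1.548
Iteration 2:
  p = (12 - (1)·1.911 - (-2)·1.088 - (-2)·-1.548) / (6) = 1.528
  q = (2 - (-3)·1.528 - (2)·1.088 - (-3)·-1.548) / (9) = -0.026
  r = (-8 - (-4)·1.528 - (-4)·-0.026 - (-1)·-1.548) / (13) = -0.272
  s = (-8 - (2)·1.528 - (4)·-0.026 - (-3)·-0.272) / (12) = -0.981
Residual b − A·x = (0.352, 4.419, 0.563, 0.004); ∞-norm = 4.419

4.419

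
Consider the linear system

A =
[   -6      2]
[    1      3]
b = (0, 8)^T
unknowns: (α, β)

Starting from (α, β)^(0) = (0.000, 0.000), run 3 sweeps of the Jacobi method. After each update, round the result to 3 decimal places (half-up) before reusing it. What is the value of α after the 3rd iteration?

0.889

Iteration 1:
  α = (0 - (2)·0.000) / (-6) = 0.000
  β = (8 - (1)·0.000) / (3) = 2.667
Iteration 2:
  α = (0 - (2)·2.667) / (-6) = 0.889
  β = (8 - (1)·0.000) / (3) = 2.667
Iteration 3:
  α = (0 - (2)·2.667) / (-6) = 0.889
  β = (8 - (1)·0.889) / (3) = 2.370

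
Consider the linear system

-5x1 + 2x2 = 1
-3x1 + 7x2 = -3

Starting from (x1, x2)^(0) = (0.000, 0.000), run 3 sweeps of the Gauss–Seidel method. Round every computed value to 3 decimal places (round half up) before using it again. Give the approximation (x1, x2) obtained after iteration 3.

(-0.441, -0.618)

Iteration 1:
  x1 = (1 - (2)·0.000) / (-5) = -0.200
  x2 = (-3 - (-3)·-0.200) / (7) = -0.514
Iteration 2:
  x1 = (1 - (2)·-0.514) / (-5) = -0.406
  x2 = (-3 - (-3)·-0.406) / (7) = -0.603
Iteration 3:
  x1 = (1 - (2)·-0.603) / (-5) = -0.441
  x2 = (-3 - (-3)·-0.441) / (7) = -0.618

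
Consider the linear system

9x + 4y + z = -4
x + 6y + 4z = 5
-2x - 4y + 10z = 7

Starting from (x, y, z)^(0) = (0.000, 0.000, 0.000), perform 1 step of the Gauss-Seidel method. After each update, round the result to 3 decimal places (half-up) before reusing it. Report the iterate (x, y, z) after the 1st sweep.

Iteration 1:
  x = (-4 - (4)·0.000 - (1)·0.000) / (9) = -0.444
  y = (5 - (1)·-0.444 - (4)·0.000) / (6) = 0.907
  z = (7 - (-2)·-0.444 - (-4)·0.907) / (10) = 0.974

(-0.444, 0.907, 0.974)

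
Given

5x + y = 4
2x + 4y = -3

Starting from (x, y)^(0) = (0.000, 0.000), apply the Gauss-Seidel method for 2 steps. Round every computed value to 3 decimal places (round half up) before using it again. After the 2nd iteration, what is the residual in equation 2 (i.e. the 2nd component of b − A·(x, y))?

0.000

Iteration 1:
  x = (4 - (1)·0.000) / (5) = 0.800
  y = (-3 - (2)·0.800) / (4) = -1.150
Iteration 2:
  x = (4 - (1)·-1.150) / (5) = 1.030
  y = (-3 - (2)·1.030) / (4) = -1.265
Residual b − A·x = (0.115, 0.000)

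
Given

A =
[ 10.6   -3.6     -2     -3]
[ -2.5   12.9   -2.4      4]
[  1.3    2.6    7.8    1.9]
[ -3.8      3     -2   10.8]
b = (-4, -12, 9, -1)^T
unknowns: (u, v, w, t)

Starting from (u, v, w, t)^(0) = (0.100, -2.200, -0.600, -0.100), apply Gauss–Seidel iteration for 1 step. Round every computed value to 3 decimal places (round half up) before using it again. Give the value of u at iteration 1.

-1.266

Iteration 1:
  u = (-4 - (-3.6)·-2.200 - (-2)·-0.600 - (-3)·-0.100) / (10.6) = -1.266
  v = (-12 - (-2.5)·-1.266 - (-2.4)·-0.600 - (4)·-0.100) / (12.9) = -1.256
  w = (9 - (1.3)·-1.266 - (2.6)·-1.256 - (1.9)·-0.100) / (7.8) = 1.808
  t = (-1 - (-3.8)·-1.266 - (3)·-1.256 - (-2)·1.808) / (10.8) = 0.146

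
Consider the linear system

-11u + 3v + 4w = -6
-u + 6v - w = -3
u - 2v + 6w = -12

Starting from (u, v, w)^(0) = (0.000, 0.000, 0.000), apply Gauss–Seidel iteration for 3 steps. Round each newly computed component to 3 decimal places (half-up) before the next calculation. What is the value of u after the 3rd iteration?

-0.527

Iteration 1:
  u = (-6 - (3)·0.000 - (4)·0.000) / (-11) = 0.545
  v = (-3 - (-1)·0.545 - (-1)·0.000) / (6) = -0.409
  w = (-12 - (1)·0.545 - (-2)·-0.409) / (6) = -2.227
Iteration 2:
  u = (-6 - (3)·-0.409 - (4)·-2.227) / (-11) = -0.376
  v = (-3 - (-1)·-0.376 - (-1)·-2.227) / (6) = -0.934
  w = (-12 - (1)·-0.376 - (-2)·-0.934) / (6) = -2.249
Iteration 3:
  u = (-6 - (3)·-0.934 - (4)·-2.249) / (-11) = -0.527
  v = (-3 - (-1)·-0.527 - (-1)·-2.249) / (6) = -0.963
  w = (-12 - (1)·-0.527 - (-2)·-0.963) / (6) = -2.233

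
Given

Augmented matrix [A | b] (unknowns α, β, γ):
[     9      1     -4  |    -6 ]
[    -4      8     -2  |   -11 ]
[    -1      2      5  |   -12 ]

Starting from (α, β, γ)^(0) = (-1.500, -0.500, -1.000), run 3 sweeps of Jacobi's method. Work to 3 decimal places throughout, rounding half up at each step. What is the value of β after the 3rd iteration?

Iteration 1:
  α = (-6 - (1)·-0.500 - (-4)·-1.000) / (9) = -1.056
  β = (-11 - (-4)·-1.500 - (-2)·-1.000) / (8) = -2.375
  γ = (-12 - (-1)·-1.500 - (2)·-0.500) / (5) = -2.500
Iteration 2:
  α = (-6 - (1)·-2.375 - (-4)·-2.500) / (9) = -1.514
  β = (-11 - (-4)·-1.056 - (-2)·-2.500) / (8) = -2.528
  γ = (-12 - (-1)·-1.056 - (2)·-2.375) / (5) = -1.661
Iteration 3:
  α = (-6 - (1)·-2.528 - (-4)·-1.661) / (9) = -1.124
  β = (-11 - (-4)·-1.514 - (-2)·-1.661) / (8) = -2.547
  γ = (-12 - (-1)·-1.514 - (2)·-2.528) / (5) = -1.692

-2.547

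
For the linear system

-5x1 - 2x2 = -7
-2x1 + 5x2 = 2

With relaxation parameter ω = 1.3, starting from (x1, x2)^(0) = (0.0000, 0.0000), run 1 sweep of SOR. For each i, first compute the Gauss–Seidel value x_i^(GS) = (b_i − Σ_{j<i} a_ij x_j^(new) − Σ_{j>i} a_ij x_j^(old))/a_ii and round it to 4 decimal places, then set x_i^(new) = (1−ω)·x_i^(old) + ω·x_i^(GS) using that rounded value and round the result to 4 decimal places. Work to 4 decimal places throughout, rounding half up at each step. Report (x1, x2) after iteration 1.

(1.8200, 1.4664)

Iteration 1:
  x1: GS value = (-7 - (-2)·0.0000) / (-5) = 1.4000;  x1 ← (1−ω)·0.0000 + ω·1.4000 = 1.8200
  x2: GS value = (2 - (-2)·1.8200) / (5) = 1.1280;  x2 ← (1−ω)·0.0000 + ω·1.1280 = 1.4664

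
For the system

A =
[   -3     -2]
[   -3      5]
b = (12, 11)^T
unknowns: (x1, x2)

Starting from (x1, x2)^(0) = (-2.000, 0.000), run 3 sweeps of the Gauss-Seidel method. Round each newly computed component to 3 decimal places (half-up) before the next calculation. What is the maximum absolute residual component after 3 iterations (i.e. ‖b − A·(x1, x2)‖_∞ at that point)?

0.064

Iteration 1:
  x1 = (12 - (-2)·0.000) / (-3) = -4.000
  x2 = (11 - (-3)·-4.000) / (5) = -0.200
Iteration 2:
  x1 = (12 - (-2)·-0.200) / (-3) = -3.867
  x2 = (11 - (-3)·-3.867) / (5) = -0.120
Iteration 3:
  x1 = (12 - (-2)·-0.120) / (-3) = -3.920
  x2 = (11 - (-3)·-3.920) / (5) = -0.152
Residual b − A·x = (-0.064, 0.000); ∞-norm = 0.064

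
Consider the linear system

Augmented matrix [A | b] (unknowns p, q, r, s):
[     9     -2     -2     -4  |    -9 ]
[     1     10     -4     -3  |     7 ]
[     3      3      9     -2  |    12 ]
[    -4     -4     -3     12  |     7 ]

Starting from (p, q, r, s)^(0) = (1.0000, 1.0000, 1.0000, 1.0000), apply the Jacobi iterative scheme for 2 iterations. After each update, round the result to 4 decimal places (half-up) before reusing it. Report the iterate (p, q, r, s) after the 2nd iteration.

Iteration 1:
  p = (-9 - (-2)·1.0000 - (-2)·1.0000 - (-4)·1.0000) / (9) = -0.1111
  q = (7 - (1)·1.0000 - (-4)·1.0000 - (-3)·1.0000) / (10) = 1.3000
  r = (12 - (3)·1.0000 - (3)·1.0000 - (-2)·1.0000) / (9) = 0.8889
  s = (7 - (-4)·1.0000 - (-4)·1.0000 - (-3)·1.0000) / (12) = 1.5000
Iteration 2:
  p = (-9 - (-2)·1.3000 - (-2)·0.8889 - (-4)·1.5000) / (9) = 0.1531
  q = (7 - (1)·-0.1111 - (-4)·0.8889 - (-3)·1.5000) / (10) = 1.5167
  r = (12 - (3)·-0.1111 - (3)·1.3000 - (-2)·1.5000) / (9) = 1.2704
  s = (7 - (-4)·-0.1111 - (-4)·1.3000 - (-3)·0.8889) / (12) = 1.2019

(0.1531, 1.5167, 1.2704, 1.2019)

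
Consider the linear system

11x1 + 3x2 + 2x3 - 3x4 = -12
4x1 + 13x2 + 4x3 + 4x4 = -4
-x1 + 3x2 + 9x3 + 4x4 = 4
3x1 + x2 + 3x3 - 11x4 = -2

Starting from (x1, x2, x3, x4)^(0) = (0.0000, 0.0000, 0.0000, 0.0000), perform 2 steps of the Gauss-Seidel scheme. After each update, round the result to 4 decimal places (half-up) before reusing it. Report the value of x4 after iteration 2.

-0.0461

Iteration 1:
  x1 = (-12 - (3)·0.0000 - (2)·0.0000 - (-3)·0.0000) / (11) = -1.0909
  x2 = (-4 - (4)·-1.0909 - (4)·0.0000 - (4)·0.0000) / (13) = 0.0280
  x3 = (4 - (-1)·-1.0909 - (3)·0.0280 - (4)·0.0000) / (9) = 0.3139
  x4 = (-2 - (3)·-1.0909 - (1)·0.0280 - (3)·0.3139) / (-11) = -0.0275
Iteration 2:
  x1 = (-12 - (3)·0.0280 - (2)·0.3139 - (-3)·-0.0275) / (11) = -1.1631
  x2 = (-4 - (4)·-1.1631 - (4)·0.3139 - (4)·-0.0275) / (13) = -0.0379
  x3 = (4 - (-1)·-1.1631 - (3)·-0.0379 - (4)·-0.0275) / (9) = 0.3401
  x4 = (-2 - (3)·-1.1631 - (1)·-0.0379 - (3)·0.3401) / (-11) = -0.0461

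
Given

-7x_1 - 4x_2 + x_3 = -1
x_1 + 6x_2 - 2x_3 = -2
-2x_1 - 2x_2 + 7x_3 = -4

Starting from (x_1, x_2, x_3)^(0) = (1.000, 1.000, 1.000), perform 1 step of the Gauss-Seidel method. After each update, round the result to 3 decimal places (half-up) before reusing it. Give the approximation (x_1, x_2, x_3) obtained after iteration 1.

Iteration 1:
  x_1 = (-1 - (-4)·1.000 - (1)·1.000) / (-7) = -0.286
  x_2 = (-2 - (1)·-0.286 - (-2)·1.000) / (6) = 0.048
  x_3 = (-4 - (-2)·-0.286 - (-2)·0.048) / (7) = -0.639

(-0.286, 0.048, -0.639)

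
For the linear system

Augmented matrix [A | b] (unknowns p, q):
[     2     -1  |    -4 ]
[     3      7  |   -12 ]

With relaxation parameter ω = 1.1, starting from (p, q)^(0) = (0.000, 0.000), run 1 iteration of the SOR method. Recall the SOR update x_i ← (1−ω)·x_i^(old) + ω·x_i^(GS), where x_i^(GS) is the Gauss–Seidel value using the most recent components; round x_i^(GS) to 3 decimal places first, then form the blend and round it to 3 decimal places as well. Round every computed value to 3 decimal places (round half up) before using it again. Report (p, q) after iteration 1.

(-2.200, -0.848)

Iteration 1:
  p: GS value = (-4 - (-1)·0.000) / (2) = -2.000;  p ← (1−ω)·0.000 + ω·-2.000 = -2.200
  q: GS value = (-12 - (3)·-2.200) / (7) = -0.771;  q ← (1−ω)·0.000 + ω·-0.771 = -0.848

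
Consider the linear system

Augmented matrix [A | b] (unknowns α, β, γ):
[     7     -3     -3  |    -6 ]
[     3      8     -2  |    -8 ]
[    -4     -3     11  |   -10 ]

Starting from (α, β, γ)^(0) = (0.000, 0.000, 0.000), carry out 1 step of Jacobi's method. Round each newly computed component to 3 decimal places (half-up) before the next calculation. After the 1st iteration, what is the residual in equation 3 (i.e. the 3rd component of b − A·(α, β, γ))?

Iteration 1:
  α = (-6 - (-3)·0.000 - (-3)·0.000) / (7) = -0.857
  β = (-8 - (3)·0.000 - (-2)·0.000) / (8) = -1.000
  γ = (-10 - (-4)·0.000 - (-3)·0.000) / (11) = -0.909
Residual b − A·x = (-5.728, 0.753, -6.429)

-6.429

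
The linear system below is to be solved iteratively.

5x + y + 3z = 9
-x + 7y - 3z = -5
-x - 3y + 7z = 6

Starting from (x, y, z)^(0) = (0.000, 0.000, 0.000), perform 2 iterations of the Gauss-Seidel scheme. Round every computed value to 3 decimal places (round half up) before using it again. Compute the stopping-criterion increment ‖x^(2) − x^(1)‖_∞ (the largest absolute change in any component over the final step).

Iteration 1:
  x = (9 - (1)·0.000 - (3)·0.000) / (5) = 1.800
  y = (-5 - (-1)·1.800 - (-3)·0.000) / (7) = -0.457
  z = (6 - (-1)·1.800 - (-3)·-0.457) / (7) = 0.918
Iteration 2:
  x = (9 - (1)·-0.457 - (3)·0.918) / (5) = 1.341
  y = (-5 - (-1)·1.341 - (-3)·0.918) / (7) = -0.129
  z = (6 - (-1)·1.341 - (-3)·-0.129) / (7) = 0.993
Change: (-0.459, 0.328, 0.075) → max |·| = 0.459

0.459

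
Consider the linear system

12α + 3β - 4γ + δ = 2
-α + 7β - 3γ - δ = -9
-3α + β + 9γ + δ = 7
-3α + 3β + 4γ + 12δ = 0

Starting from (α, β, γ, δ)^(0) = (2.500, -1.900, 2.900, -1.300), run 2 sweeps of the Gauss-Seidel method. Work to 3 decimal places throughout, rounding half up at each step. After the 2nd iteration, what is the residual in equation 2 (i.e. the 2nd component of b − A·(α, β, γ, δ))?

-1.247

Iteration 1:
  α = (2 - (3)·-1.900 - (-4)·2.900 - (1)·-1.300) / (12) = 1.717
  β = (-9 - (-1)·1.717 - (-3)·2.900 - (-1)·-1.300) / (7) = 0.017
  γ = (7 - (-3)·1.717 - (1)·0.017 - (1)·-1.300) / (9) = 1.493
  δ = (0 - (-3)·1.717 - (3)·0.017 - (4)·1.493) / (12) = -0.073
Iteration 2:
  α = (2 - (3)·0.017 - (-4)·1.493 - (1)·-0.073) / (12) = 0.666
  β = (-9 - (-1)·0.666 - (-3)·1.493 - (-1)·-0.073) / (7) = -0.561
  γ = (7 - (-3)·0.666 - (1)·-0.561 - (1)·-0.073) / (9) = 1.070
  δ = (0 - (-3)·0.666 - (3)·-0.561 - (4)·1.070) / (12) = -0.050
Residual b − A·x = (0.021, -1.247, -0.021, 0.001)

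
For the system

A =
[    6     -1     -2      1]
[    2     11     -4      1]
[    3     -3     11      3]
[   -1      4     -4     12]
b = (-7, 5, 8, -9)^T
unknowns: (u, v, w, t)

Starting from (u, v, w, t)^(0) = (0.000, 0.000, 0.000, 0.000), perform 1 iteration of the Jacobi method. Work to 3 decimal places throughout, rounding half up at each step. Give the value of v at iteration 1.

0.455

Iteration 1:
  u = (-7 - (-1)·0.000 - (-2)·0.000 - (1)·0.000) / (6) = -1.167
  v = (5 - (2)·0.000 - (-4)·0.000 - (1)·0.000) / (11) = 0.455
  w = (8 - (3)·0.000 - (-3)·0.000 - (3)·0.000) / (11) = 0.727
  t = (-9 - (-1)·0.000 - (4)·0.000 - (-4)·0.000) / (12) = -0.750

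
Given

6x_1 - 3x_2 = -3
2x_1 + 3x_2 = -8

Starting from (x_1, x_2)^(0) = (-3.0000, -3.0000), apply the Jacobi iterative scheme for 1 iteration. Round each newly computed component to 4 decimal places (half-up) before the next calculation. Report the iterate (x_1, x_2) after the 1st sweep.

Iteration 1:
  x_1 = (-3 - (-3)·-3.0000) / (6) = -2.0000
  x_2 = (-8 - (2)·-3.0000) / (3) = -0.6667

(-2.0000, -0.6667)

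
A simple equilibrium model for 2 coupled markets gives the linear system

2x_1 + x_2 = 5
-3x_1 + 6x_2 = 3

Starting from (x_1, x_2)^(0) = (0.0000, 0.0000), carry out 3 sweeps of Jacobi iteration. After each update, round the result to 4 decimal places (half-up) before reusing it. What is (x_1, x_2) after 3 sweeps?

(1.6250, 1.6250)

Iteration 1:
  x_1 = (5 - (1)·0.0000) / (2) = 2.5000
  x_2 = (3 - (-3)·0.0000) / (6) = 0.5000
Iteration 2:
  x_1 = (5 - (1)·0.5000) / (2) = 2.2500
  x_2 = (3 - (-3)·2.5000) / (6) = 1.7500
Iteration 3:
  x_1 = (5 - (1)·1.7500) / (2) = 1.6250
  x_2 = (3 - (-3)·2.2500) / (6) = 1.6250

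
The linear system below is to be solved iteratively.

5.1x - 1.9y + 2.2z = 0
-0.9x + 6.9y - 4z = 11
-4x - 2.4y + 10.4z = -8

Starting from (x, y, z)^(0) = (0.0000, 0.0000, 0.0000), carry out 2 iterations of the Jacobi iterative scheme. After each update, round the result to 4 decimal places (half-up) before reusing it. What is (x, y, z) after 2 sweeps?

(0.9257, 1.1483, -0.4013)

Iteration 1:
  x = (0 - (-1.9)·0.0000 - (2.2)·0.0000) / (5.1) = 0.0000
  y = (11 - (-0.9)·0.0000 - (-4)·0.0000) / (6.9) = 1.5942
  z = (-8 - (-4)·0.0000 - (-2.4)·0.0000) / (10.4) = -0.7692
Iteration 2:
  x = (0 - (-1.9)·1.5942 - (2.2)·-0.7692) / (5.1) = 0.9257
  y = (11 - (-0.9)·0.0000 - (-4)·-0.7692) / (6.9) = 1.1483
  z = (-8 - (-4)·0.0000 - (-2.4)·1.5942) / (10.4) = -0.4013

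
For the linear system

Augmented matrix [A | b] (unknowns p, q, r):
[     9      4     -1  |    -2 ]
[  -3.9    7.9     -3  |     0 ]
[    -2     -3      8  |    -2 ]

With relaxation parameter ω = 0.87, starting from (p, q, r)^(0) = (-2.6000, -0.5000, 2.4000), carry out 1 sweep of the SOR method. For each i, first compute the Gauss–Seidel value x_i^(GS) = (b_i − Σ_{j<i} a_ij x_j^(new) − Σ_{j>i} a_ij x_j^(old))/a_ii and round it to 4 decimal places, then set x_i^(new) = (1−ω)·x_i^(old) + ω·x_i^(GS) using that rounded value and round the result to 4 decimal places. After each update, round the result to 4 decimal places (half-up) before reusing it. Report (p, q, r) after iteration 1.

(-0.1060, 0.6824, 0.2941)

Iteration 1:
  p: GS value = (-2 - (4)·-0.5000 - (-1)·2.4000) / (9) = 0.2667;  p ← (1−ω)·-2.6000 + ω·0.2667 = -0.1060
  q: GS value = (0 - (-3.9)·-0.1060 - (-3)·2.4000) / (7.9) = 0.8591;  q ← (1−ω)·-0.5000 + ω·0.8591 = 0.6824
  r: GS value = (-2 - (-2)·-0.1060 - (-3)·0.6824) / (8) = -0.0206;  r ← (1−ω)·2.4000 + ω·-0.0206 = 0.2941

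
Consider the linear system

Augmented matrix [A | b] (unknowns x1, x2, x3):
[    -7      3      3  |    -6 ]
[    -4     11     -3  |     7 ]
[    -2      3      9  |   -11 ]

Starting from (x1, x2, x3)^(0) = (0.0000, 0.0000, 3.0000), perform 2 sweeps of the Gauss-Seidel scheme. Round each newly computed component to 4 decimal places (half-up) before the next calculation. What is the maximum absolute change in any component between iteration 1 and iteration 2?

1.5764

Iteration 1:
  x1 = (-6 - (3)·0.0000 - (3)·3.0000) / (-7) = 2.1429
  x2 = (7 - (-4)·2.1429 - (-3)·3.0000) / (11) = 2.2338
  x3 = (-11 - (-2)·2.1429 - (3)·2.2338) / (9) = -1.4906
Iteration 2:
  x1 = (-6 - (3)·2.2338 - (3)·-1.4906) / (-7) = 1.1757
  x2 = (7 - (-4)·1.1757 - (-3)·-1.4906) / (11) = 0.6574
  x3 = (-11 - (-2)·1.1757 - (3)·0.6574) / (9) = -1.1801
Change: (-0.9672, -1.5764, 0.3105) → max |·| = 1.5764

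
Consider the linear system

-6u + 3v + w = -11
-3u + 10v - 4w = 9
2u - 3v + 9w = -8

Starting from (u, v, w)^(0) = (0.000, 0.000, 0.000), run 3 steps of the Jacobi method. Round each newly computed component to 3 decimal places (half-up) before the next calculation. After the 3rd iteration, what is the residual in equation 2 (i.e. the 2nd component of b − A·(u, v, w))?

0.226

Iteration 1:
  u = (-11 - (3)·0.000 - (1)·0.000) / (-6) = 1.833
  v = (9 - (-3)·0.000 - (-4)·0.000) / (10) = 0.900
  w = (-8 - (2)·0.000 - (-3)·0.000) / (9) = -0.889
Iteration 2:
  u = (-11 - (3)·0.900 - (1)·-0.889) / (-6) = 2.135
  v = (9 - (-3)·1.833 - (-4)·-0.889) / (10) = 1.094
  w = (-8 - (2)·1.833 - (-3)·0.900) / (9) = -0.996
Iteration 3:
  u = (-11 - (3)·1.094 - (1)·-0.996) / (-6) = 2.214
  v = (9 - (-3)·2.135 - (-4)·-0.996) / (10) = 1.142
  w = (-8 - (2)·2.135 - (-3)·1.094) / (9) = -0.999
Residual b − A·x = (-0.143, 0.226, -0.011)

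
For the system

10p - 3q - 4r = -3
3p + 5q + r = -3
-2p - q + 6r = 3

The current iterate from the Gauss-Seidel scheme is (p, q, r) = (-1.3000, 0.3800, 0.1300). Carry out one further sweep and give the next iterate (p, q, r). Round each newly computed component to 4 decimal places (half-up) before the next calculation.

One sweep:
  p = (-3 - (-3)·0.3800 - (-4)·0.1300) / (10) = -0.1340
  q = (-3 - (3)·-0.1340 - (1)·0.1300) / (5) = -0.5456
  r = (3 - (-2)·-0.1340 - (-1)·-0.5456) / (6) = 0.3644

(-0.1340, -0.5456, 0.3644)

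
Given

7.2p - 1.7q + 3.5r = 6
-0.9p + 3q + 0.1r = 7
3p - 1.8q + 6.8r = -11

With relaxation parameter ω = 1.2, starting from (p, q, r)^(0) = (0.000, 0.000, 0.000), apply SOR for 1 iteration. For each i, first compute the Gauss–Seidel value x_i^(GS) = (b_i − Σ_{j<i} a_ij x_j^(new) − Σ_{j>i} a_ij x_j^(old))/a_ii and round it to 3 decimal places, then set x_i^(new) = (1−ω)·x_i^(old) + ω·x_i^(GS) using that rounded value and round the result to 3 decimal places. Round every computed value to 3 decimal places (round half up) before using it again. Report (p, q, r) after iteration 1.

Iteration 1:
  p: GS value = (6 - (-1.7)·0.000 - (3.5)·0.000) / (7.2) = 0.833;  p ← (1−ω)·0.000 + ω·0.833 = 1.000
  q: GS value = (7 - (-0.9)·1.000 - (0.1)·0.000) / (3) = 2.633;  q ← (1−ω)·0.000 + ω·2.633 = 3.160
  r: GS value = (-11 - (3)·1.000 - (-1.8)·3.160) / (6.8) = -1.222;  r ← (1−ω)·0.000 + ω·-1.222 = -1.466

(1.000, 3.160, -1.466)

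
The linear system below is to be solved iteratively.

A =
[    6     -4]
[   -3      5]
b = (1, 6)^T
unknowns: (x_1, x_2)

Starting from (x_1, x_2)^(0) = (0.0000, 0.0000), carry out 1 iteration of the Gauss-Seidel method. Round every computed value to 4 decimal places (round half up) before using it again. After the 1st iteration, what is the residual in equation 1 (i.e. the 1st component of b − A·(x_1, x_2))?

5.1998

Iteration 1:
  x_1 = (1 - (-4)·0.0000) / (6) = 0.1667
  x_2 = (6 - (-3)·0.1667) / (5) = 1.3000
Residual b − A·x = (5.1998, 0.0001)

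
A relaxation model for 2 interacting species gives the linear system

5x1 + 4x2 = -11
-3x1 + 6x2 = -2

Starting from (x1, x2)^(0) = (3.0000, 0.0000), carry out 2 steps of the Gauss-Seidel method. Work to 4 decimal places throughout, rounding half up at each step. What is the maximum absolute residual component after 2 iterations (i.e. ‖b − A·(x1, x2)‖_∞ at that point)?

Iteration 1:
  x1 = (-11 - (4)·0.0000) / (5) = -2.2000
  x2 = (-2 - (-3)·-2.2000) / (6) = -1.4333
Iteration 2:
  x1 = (-11 - (4)·-1.4333) / (5) = -1.0534
  x2 = (-2 - (-3)·-1.0534) / (6) = -0.8600
Residual b − A·x = (-2.2930, -0.0002); ∞-norm = 2.2930

2.2930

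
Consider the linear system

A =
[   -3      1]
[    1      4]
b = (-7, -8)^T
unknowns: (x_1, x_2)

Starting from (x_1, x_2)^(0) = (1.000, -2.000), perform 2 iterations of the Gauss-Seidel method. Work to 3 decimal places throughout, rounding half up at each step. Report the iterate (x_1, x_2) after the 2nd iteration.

Iteration 1:
  x_1 = (-7 - (1)·-2.000) / (-3) = 1.667
  x_2 = (-8 - (1)·1.667) / (4) = -2.417
Iteration 2:
  x_1 = (-7 - (1)·-2.417) / (-3) = 1.528
  x_2 = (-8 - (1)·1.528) / (4) = -2.382

(1.528, -2.382)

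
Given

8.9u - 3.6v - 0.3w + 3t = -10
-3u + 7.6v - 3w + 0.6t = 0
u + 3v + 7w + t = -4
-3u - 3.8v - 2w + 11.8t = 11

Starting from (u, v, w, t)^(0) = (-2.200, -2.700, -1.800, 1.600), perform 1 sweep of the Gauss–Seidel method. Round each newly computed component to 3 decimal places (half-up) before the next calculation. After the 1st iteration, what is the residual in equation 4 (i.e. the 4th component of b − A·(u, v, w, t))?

Iteration 1:
  u = (-10 - (-3.6)·-2.700 - (-0.3)·-1.800 - (3)·1.600) / (8.9) = -2.816
  v = (0 - (-3)·-2.816 - (-3)·-1.800 - (0.6)·1.600) / (7.6) = -1.948
  w = (-4 - (1)·-2.816 - (3)·-1.948 - (1)·1.600) / (7) = 0.437
  t = (11 - (-3)·-2.816 - (-3.8)·-1.948 - (-2)·0.437) / (11.8) = -0.337
Residual b − A·x = (9.192, 7.870, 1.938, 0.000)

0.000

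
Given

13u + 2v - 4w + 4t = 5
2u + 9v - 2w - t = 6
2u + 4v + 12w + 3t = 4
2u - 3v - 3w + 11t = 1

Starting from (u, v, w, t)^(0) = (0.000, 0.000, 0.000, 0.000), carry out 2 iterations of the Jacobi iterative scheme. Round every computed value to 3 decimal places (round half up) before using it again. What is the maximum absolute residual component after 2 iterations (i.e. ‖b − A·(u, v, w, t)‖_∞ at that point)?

2.038

Iteration 1:
  u = (5 - (2)·0.000 - (-4)·0.000 - (4)·0.000) / (13) = 0.385
  v = (6 - (2)·0.000 - (-2)·0.000 - (-1)·0.000) / (9) = 0.667
  w = (4 - (2)·0.000 - (4)·0.000 - (3)·0.000) / (12) = 0.333
  t = (1 - (2)·0.000 - (-3)·0.000 - (-3)·0.000) / (11) = 0.091
Iteration 2:
  u = (5 - (2)·0.667 - (-4)·0.333 - (4)·0.091) / (13) = 0.356
  v = (6 - (2)·0.385 - (-2)·0.333 - (-1)·0.091) / (9) = 0.665
  w = (4 - (2)·0.385 - (4)·0.667 - (3)·0.091) / (12) = 0.024
  t = (1 - (2)·0.385 - (-3)·0.667 - (-3)·0.333) / (11) = 0.294
Residual b − A·x = (-2.038, -0.355, -0.542, -0.879); ∞-norm = 2.038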